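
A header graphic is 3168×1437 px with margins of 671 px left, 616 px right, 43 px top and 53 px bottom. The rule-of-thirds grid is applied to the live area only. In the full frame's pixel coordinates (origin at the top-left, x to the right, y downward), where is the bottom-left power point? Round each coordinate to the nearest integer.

Content width = 3168 − 671 − 616 = 1881 px; content height = 1437 − 43 − 53 = 1341 px.
Bottom-left is one-third across and two-thirds down within the live area.
x = 671 + 1 × 1881/3 = 671 + 627.00 ≈ 1298
y = 43 + 2 × 1341/3 = 43 + 894.00 ≈ 937

(1298, 937)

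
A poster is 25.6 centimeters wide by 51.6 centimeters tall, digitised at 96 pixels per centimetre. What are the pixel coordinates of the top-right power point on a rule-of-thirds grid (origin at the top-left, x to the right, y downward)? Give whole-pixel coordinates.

(1638, 1651)

In pixels the canvas is 25.6 × 96 = 2457.6 wide and 51.6 × 96 = 4953.6 tall.
The top-right point is two-thirds across and one-third down:
x = 2 × 2457.6/3 ≈ 1638; y = 1 × 4953.6/3 ≈ 1651.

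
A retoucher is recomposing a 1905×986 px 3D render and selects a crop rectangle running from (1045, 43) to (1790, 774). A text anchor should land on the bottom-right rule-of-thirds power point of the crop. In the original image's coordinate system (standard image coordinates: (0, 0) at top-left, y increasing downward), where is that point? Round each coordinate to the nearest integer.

(1542, 530)

Crop width = 1790 − 1045 = 745 px; one third is 248.33 px.
Crop height = 774 − 43 = 731 px; one third is 243.67 px.
The bottom-right point is two-thirds across and two-thirds down within the crop:
x = 1045 + 2 × 248.33 ≈ 1542; y = 43 + 2 × 243.67 ≈ 530.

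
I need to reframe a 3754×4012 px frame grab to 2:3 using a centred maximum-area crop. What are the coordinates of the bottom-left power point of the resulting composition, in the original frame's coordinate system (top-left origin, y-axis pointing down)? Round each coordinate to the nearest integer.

3754/4012 > 2/3, so the 2:3 crop keeps the full height 4012 and trims width to 4012 × 2/3 = 2674.67 px.
Left offset = (3754 − 2674.67)/2 = 539.67 px; top offset = 0.
Bottom-left is one-third across and two-thirds down within the crop:
x = 539.67 + 1 × 2674.67/3 ≈ 1431; y = 0.00 + 2 × 4012.00/3 ≈ 2675.

x = 1431 px, y = 2675 px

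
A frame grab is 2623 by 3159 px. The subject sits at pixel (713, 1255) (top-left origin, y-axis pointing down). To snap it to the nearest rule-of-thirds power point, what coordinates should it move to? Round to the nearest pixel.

Third lines: x ∈ {874, 1749}, y ∈ {1053, 2106}.
713 is closer to x = 874; 1255 is closer to y = 1053.
So the nearest intersection is the upper-left power point.

x = 874 px, y = 1053 px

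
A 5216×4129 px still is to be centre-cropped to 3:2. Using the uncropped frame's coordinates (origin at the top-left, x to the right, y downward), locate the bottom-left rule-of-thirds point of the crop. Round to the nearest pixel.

5216/4129 < 3/2, so the 3:2 crop keeps the full width 5216 and trims height to 5216 × 2/3 = 3477.33 px.
Top offset = (4129 − 3477.33)/2 = 325.83 px; left offset = 0.
Bottom-left is one-third across and two-thirds down within the crop:
x = 0.00 + 1 × 5216.00/3 ≈ 1739; y = 325.83 + 2 × 3477.33/3 ≈ 2644.

(1739, 2644)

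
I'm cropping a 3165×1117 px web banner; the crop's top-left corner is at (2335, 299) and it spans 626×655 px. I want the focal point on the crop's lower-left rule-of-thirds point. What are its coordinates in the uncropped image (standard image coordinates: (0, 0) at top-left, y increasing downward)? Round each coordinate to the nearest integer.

x = 2544 px, y = 736 px

One third of the crop width 626 is 208.67 px.
One third of the crop height 655 is 218.33 px.
The lower-left point is one-third across and two-thirds down within the crop:
x = 2335 + 1 × 208.67 ≈ 2544; y = 299 + 2 × 218.33 ≈ 736.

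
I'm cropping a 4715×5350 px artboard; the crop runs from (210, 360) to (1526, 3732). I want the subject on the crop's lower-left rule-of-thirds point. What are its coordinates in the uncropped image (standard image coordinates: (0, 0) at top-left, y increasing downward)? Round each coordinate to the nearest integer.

(649, 2608)

Crop width = 1526 − 210 = 1316 px; one third is 438.67 px.
Crop height = 3732 − 360 = 3372 px; one third is 1124.00 px.
The lower-left point is one-third across and two-thirds down within the crop:
x = 210 + 1 × 438.67 ≈ 649; y = 360 + 2 × 1124.00 ≈ 2608.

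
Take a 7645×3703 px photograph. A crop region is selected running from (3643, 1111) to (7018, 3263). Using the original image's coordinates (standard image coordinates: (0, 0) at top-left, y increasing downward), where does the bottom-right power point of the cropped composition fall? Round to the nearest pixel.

Crop width = 7018 − 3643 = 3375 px; one third is 1125.00 px.
Crop height = 3263 − 1111 = 2152 px; one third is 717.33 px.
The bottom-right point is two-thirds across and two-thirds down within the crop:
x = 3643 + 2 × 1125.00 ≈ 5893; y = 1111 + 2 × 717.33 ≈ 2546.

(5893, 2546)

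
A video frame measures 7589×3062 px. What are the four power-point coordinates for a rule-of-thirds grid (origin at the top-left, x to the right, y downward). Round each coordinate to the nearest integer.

(2530, 1021), (5059, 1021), (2530, 2041), (5059, 2041)

One third of 7589 is 2529.67; one third of 3062 is 1020.67.
Vertical third lines at x = 2530 and x = 5059; horizontal third lines at y = 1021 and y = 2041.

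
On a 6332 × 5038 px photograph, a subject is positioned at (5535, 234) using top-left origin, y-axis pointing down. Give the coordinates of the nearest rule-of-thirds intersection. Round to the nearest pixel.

Third lines: x ∈ {2111, 4221}, y ∈ {1679, 3359}.
5535 is closer to x = 4221; 234 is closer to y = 1679.
So the nearest intersection is the upper-right power point.

x = 4221 px, y = 1679 px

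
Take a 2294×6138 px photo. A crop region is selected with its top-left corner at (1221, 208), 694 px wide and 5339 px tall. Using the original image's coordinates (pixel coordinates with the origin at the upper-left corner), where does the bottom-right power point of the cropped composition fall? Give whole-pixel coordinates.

One third of the crop width 694 is 231.33 px.
One third of the crop height 5339 is 1779.67 px.
The bottom-right point is two-thirds across and two-thirds down within the crop:
x = 1221 + 2 × 231.33 ≈ 1684; y = 208 + 2 × 1779.67 ≈ 3767.

(1684, 3767)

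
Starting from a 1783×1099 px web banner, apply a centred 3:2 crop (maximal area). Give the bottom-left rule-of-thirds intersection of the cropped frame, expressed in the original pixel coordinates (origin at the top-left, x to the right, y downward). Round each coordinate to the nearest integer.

1783/1099 > 3/2, so the 3:2 crop keeps the full height 1099 and trims width to 1099 × 3/2 = 1648.50 px.
Left offset = (1783 − 1648.50)/2 = 67.25 px; top offset = 0.
Bottom-left is one-third across and two-thirds down within the crop:
x = 67.25 + 1 × 1648.50/3 ≈ 617; y = 0.00 + 2 × 1099.00/3 ≈ 733.

(617, 733)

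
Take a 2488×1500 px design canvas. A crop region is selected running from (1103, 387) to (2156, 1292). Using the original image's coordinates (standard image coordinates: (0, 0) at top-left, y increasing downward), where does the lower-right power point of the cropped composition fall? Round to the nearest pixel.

Crop width = 2156 − 1103 = 1053 px; one third is 351.00 px.
Crop height = 1292 − 387 = 905 px; one third is 301.67 px.
The lower-right point is two-thirds across and two-thirds down within the crop:
x = 1103 + 2 × 351.00 ≈ 1805; y = 387 + 2 × 301.67 ≈ 990.

(1805, 990)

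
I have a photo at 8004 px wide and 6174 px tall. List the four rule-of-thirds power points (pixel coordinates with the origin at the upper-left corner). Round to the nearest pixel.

One third of 8004 is 2668; one third of 6174 is 2058.
Vertical third lines at x = 2668 and x = 5336; horizontal third lines at y = 2058 and y = 4116.

(2668, 2058), (5336, 2058), (2668, 4116), (5336, 4116)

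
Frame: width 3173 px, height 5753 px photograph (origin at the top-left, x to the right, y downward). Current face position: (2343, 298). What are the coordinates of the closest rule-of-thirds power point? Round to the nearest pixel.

(2115, 1918)

Third lines: x ∈ {1058, 2115}, y ∈ {1918, 3835}.
2343 is closer to x = 2115; 298 is closer to y = 1918.
So the nearest intersection is the upper-right power point.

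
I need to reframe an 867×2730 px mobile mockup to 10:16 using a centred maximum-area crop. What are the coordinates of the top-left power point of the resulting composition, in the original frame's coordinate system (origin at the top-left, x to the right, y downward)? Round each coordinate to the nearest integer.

867/2730 < 10/16, so the 10:16 crop keeps the full width 867 and trims height to 867 × 16/10 = 1387.20 px.
Top offset = (2730 − 1387.20)/2 = 671.40 px; left offset = 0.
Top-left is one-third across and one-third down within the crop:
x = 0.00 + 1 × 867.00/3 ≈ 289; y = 671.40 + 1 × 1387.20/3 ≈ 1134.

(289, 1134)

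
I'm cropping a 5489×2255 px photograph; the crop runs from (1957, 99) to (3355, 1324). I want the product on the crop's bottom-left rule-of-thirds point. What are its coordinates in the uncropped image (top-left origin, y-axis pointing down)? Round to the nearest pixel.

(2423, 916)

Crop width = 3355 − 1957 = 1398 px; one third is 466.00 px.
Crop height = 1324 − 99 = 1225 px; one third is 408.33 px.
The bottom-left point is one-third across and two-thirds down within the crop:
x = 1957 + 1 × 466.00 ≈ 2423; y = 99 + 2 × 408.33 ≈ 916.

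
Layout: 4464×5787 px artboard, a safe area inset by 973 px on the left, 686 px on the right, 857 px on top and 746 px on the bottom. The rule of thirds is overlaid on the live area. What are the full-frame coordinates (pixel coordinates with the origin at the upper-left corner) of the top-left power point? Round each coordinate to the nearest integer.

Content width = 4464 − 973 − 686 = 2805 px; content height = 5787 − 857 − 746 = 4184 px.
Top-left is one-third across and one-third down within the live area.
x = 973 + 1 × 2805/3 = 973 + 935.00 ≈ 1908
y = 857 + 1 × 4184/3 = 857 + 1394.67 ≈ 2252

x = 1908 px, y = 2252 px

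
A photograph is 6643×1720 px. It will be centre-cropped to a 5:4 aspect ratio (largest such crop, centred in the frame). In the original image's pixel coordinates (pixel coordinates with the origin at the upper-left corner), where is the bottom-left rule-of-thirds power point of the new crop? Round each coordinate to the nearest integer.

6643/1720 > 5/4, so the 5:4 crop keeps the full height 1720 and trims width to 1720 × 5/4 = 2150.00 px.
Left offset = (6643 − 2150.00)/2 = 2246.50 px; top offset = 0.
Bottom-left is one-third across and two-thirds down within the crop:
x = 2246.50 + 1 × 2150.00/3 ≈ 2963; y = 0.00 + 2 × 1720.00/3 ≈ 1147.

x = 2963 px, y = 1147 px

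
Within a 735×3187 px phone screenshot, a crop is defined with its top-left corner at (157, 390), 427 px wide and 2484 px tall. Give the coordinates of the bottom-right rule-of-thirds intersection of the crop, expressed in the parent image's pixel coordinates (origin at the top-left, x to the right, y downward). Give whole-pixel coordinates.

x = 442 px, y = 2046 px

One third of the crop width 427 is 142.33 px.
One third of the crop height 2484 is 828.00 px.
The bottom-right point is two-thirds across and two-thirds down within the crop:
x = 157 + 2 × 142.33 ≈ 442; y = 390 + 2 × 828.00 ≈ 2046.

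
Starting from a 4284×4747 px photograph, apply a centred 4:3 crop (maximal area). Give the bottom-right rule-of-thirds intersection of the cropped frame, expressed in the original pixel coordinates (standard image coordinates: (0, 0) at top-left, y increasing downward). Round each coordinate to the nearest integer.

x = 2856 px, y = 2909 px

4284/4747 < 4/3, so the 4:3 crop keeps the full width 4284 and trims height to 4284 × 3/4 = 3213.00 px.
Top offset = (4747 − 3213.00)/2 = 767.00 px; left offset = 0.
Bottom-right is two-thirds across and two-thirds down within the crop:
x = 0.00 + 2 × 4284.00/3 ≈ 2856; y = 767.00 + 2 × 3213.00/3 ≈ 2909.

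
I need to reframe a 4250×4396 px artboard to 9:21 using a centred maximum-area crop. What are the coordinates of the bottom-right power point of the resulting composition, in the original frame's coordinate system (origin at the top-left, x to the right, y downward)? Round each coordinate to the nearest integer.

(2439, 2931)

4250/4396 > 9/21, so the 9:21 crop keeps the full height 4396 and trims width to 4396 × 9/21 = 1884.00 px.
Left offset = (4250 − 1884.00)/2 = 1183.00 px; top offset = 0.
Bottom-right is two-thirds across and two-thirds down within the crop:
x = 1183.00 + 2 × 1884.00/3 ≈ 2439; y = 0.00 + 2 × 4396.00/3 ≈ 2931.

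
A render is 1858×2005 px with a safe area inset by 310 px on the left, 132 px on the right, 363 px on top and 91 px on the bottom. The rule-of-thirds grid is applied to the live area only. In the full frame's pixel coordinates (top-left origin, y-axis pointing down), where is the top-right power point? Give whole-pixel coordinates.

Content width = 1858 − 310 − 132 = 1416 px; content height = 2005 − 363 − 91 = 1551 px.
Top-right is two-thirds across and one-third down within the live area.
x = 310 + 2 × 1416/3 = 310 + 944.00 ≈ 1254
y = 363 + 1 × 1551/3 = 363 + 517.00 ≈ 880

x = 1254 px, y = 880 px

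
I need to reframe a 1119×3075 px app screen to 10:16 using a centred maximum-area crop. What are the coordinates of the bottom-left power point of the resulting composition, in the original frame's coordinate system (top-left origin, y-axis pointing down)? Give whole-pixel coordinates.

(373, 1836)

1119/3075 < 10/16, so the 10:16 crop keeps the full width 1119 and trims height to 1119 × 16/10 = 1790.40 px.
Top offset = (3075 − 1790.40)/2 = 642.30 px; left offset = 0.
Bottom-left is one-third across and two-thirds down within the crop:
x = 0.00 + 1 × 1119.00/3 ≈ 373; y = 642.30 + 2 × 1790.40/3 ≈ 1836.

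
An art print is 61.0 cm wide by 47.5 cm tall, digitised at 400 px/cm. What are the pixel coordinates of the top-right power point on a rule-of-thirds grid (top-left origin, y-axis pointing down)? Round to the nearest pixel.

(16267, 6333)

In pixels the canvas is 61.0 × 400 = 24400 wide and 47.5 × 400 = 19000 tall.
The top-right point is two-thirds across and one-third down:
x = 2 × 24400/3 ≈ 16267; y = 1 × 19000/3 ≈ 6333.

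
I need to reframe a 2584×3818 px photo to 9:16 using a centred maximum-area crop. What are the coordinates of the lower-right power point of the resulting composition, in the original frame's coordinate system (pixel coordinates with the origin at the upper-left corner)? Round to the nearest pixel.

(1650, 2545)

2584/3818 > 9/16, so the 9:16 crop keeps the full height 3818 and trims width to 3818 × 9/16 = 2147.62 px.
Left offset = (2584 − 2147.62)/2 = 218.19 px; top offset = 0.
Lower-right is two-thirds across and two-thirds down within the crop:
x = 218.19 + 2 × 2147.62/3 ≈ 1650; y = 0.00 + 2 × 3818.00/3 ≈ 2545.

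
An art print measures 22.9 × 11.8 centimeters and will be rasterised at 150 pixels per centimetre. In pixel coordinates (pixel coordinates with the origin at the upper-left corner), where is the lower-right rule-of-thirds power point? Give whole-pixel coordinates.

In pixels the canvas is 22.9 × 150 = 3435 wide and 11.8 × 150 = 1770 tall.
The lower-right point is two-thirds across and two-thirds down:
x = 2 × 3435/3 ≈ 2290; y = 2 × 1770/3 ≈ 1180.

x = 2290 px, y = 1180 px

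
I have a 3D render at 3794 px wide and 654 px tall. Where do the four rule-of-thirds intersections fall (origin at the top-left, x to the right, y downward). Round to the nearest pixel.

One third of 3794 is 1264.67; one third of 654 is 218.
Vertical third lines at x = 1265 and x = 2529; horizontal third lines at y = 218 and y = 436.

(1265, 218), (2529, 218), (1265, 436), (2529, 436)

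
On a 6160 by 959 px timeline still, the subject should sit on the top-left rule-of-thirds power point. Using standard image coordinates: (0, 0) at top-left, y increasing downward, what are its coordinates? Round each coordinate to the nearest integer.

x = 2053 px, y = 320 px

The top-left point sits one-third of the way across and one-third of the way down.
x = 1 × 6160/3 ≈ 2053; y = 1 × 959/3 ≈ 320.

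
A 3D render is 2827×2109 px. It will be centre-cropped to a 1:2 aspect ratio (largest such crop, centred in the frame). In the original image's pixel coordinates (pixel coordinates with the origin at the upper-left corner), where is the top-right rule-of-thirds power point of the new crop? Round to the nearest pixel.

x = 1589 px, y = 703 px

2827/2109 > 1/2, so the 1:2 crop keeps the full height 2109 and trims width to 2109 × 1/2 = 1054.50 px.
Left offset = (2827 − 1054.50)/2 = 886.25 px; top offset = 0.
Top-right is two-thirds across and one-third down within the crop:
x = 886.25 + 2 × 1054.50/3 ≈ 1589; y = 0.00 + 1 × 2109.00/3 ≈ 703.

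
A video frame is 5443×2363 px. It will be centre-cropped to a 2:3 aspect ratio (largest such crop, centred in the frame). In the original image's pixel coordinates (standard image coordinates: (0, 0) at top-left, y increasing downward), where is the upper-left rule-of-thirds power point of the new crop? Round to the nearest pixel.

(2459, 788)

5443/2363 > 2/3, so the 2:3 crop keeps the full height 2363 and trims width to 2363 × 2/3 = 1575.33 px.
Left offset = (5443 − 1575.33)/2 = 1933.83 px; top offset = 0.
Upper-left is one-third across and one-third down within the crop:
x = 1933.83 + 1 × 1575.33/3 ≈ 2459; y = 0.00 + 1 × 2363.00/3 ≈ 788.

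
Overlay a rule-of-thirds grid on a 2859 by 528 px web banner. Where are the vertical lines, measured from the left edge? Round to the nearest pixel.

2859 / 3 = 953, so the vertical lines sit at one and two thirds of 2859.

x = 953 px and x = 1906 px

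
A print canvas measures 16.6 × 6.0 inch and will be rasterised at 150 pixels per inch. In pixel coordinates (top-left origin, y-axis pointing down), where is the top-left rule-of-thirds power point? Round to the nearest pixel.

(830, 300)

In pixels the canvas is 16.6 × 150 = 2490 wide and 6.0 × 150 = 900 tall.
The top-left point is one-third across and one-third down:
x = 1 × 2490/3 ≈ 830; y = 1 × 900/3 ≈ 300.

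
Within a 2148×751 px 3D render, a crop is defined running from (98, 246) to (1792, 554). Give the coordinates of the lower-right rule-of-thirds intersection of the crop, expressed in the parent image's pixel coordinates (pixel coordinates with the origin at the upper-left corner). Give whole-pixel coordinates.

Crop width = 1792 − 98 = 1694 px; one third is 564.67 px.
Crop height = 554 − 246 = 308 px; one third is 102.67 px.
The lower-right point is two-thirds across and two-thirds down within the crop:
x = 98 + 2 × 564.67 ≈ 1227; y = 246 + 2 × 102.67 ≈ 451.

(1227, 451)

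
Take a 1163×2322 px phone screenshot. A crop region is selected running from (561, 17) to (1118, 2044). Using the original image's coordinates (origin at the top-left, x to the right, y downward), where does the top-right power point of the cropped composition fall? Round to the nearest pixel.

(932, 693)

Crop width = 1118 − 561 = 557 px; one third is 185.67 px.
Crop height = 2044 − 17 = 2027 px; one third is 675.67 px.
The top-right point is two-thirds across and one-third down within the crop:
x = 561 + 2 × 185.67 ≈ 932; y = 17 + 1 × 675.67 ≈ 693.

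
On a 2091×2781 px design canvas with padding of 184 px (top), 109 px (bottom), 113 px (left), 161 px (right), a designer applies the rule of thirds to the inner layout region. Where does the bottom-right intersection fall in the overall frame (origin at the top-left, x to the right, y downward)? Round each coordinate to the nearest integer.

Content width = 2091 − 113 − 161 = 1817 px; content height = 2781 − 184 − 109 = 2488 px.
Bottom-right is two-thirds across and two-thirds down within the inner layout region.
x = 113 + 2 × 1817/3 = 113 + 1211.33 ≈ 1324
y = 184 + 2 × 2488/3 = 184 + 1658.67 ≈ 1843

x = 1324 px, y = 1843 px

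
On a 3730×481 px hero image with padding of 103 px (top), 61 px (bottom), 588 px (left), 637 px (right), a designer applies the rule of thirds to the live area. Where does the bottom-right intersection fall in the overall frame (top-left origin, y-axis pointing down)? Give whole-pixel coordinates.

Content width = 3730 − 588 − 637 = 2505 px; content height = 481 − 103 − 61 = 317 px.
Bottom-right is two-thirds across and two-thirds down within the live area.
x = 588 + 2 × 2505/3 = 588 + 1670.00 ≈ 2258
y = 103 + 2 × 317/3 = 103 + 211.33 ≈ 314

x = 2258 px, y = 314 px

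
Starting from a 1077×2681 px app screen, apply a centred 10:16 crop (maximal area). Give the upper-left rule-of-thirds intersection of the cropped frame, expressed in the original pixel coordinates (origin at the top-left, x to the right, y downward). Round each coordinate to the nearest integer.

1077/2681 < 10/16, so the 10:16 crop keeps the full width 1077 and trims height to 1077 × 16/10 = 1723.20 px.
Top offset = (2681 − 1723.20)/2 = 478.90 px; left offset = 0.
Upper-left is one-third across and one-third down within the crop:
x = 0.00 + 1 × 1077.00/3 ≈ 359; y = 478.90 + 1 × 1723.20/3 ≈ 1053.

x = 359 px, y = 1053 px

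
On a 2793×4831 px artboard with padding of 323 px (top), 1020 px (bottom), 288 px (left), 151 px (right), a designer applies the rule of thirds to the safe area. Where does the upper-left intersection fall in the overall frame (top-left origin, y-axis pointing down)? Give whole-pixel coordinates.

Content width = 2793 − 288 − 151 = 2354 px; content height = 4831 − 323 − 1020 = 3488 px.
Upper-left is one-third across and one-third down within the safe area.
x = 288 + 1 × 2354/3 = 288 + 784.67 ≈ 1073
y = 323 + 1 × 3488/3 = 323 + 1162.67 ≈ 1486

(1073, 1486)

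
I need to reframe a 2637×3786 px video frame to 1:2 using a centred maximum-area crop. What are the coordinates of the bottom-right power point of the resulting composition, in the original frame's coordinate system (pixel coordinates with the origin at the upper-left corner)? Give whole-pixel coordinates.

(1634, 2524)

2637/3786 > 1/2, so the 1:2 crop keeps the full height 3786 and trims width to 3786 × 1/2 = 1893.00 px.
Left offset = (2637 − 1893.00)/2 = 372.00 px; top offset = 0.
Bottom-right is two-thirds across and two-thirds down within the crop:
x = 372.00 + 2 × 1893.00/3 ≈ 1634; y = 0.00 + 2 × 3786.00/3 ≈ 2524.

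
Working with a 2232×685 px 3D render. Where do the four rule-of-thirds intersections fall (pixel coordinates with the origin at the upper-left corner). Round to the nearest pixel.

One third of 2232 is 744; one third of 685 is 228.33.
Vertical third lines at x = 744 and x = 1488; horizontal third lines at y = 228 and y = 457.

(744, 228), (1488, 228), (744, 457), (1488, 457)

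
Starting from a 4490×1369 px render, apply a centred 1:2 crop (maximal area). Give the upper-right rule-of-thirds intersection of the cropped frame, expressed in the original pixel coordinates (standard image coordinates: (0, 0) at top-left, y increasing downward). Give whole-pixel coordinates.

x = 2359 px, y = 456 px

4490/1369 > 1/2, so the 1:2 crop keeps the full height 1369 and trims width to 1369 × 1/2 = 684.50 px.
Left offset = (4490 − 684.50)/2 = 1902.75 px; top offset = 0.
Upper-right is two-thirds across and one-third down within the crop:
x = 1902.75 + 2 × 684.50/3 ≈ 2359; y = 0.00 + 1 × 1369.00/3 ≈ 456.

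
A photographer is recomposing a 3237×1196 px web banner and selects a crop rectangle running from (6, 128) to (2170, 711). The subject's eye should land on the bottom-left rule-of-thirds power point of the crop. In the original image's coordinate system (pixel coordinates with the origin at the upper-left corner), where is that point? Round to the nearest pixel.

Crop width = 2170 − 6 = 2164 px; one third is 721.33 px.
Crop height = 711 − 128 = 583 px; one third is 194.33 px.
The bottom-left point is one-third across and two-thirds down within the crop:
x = 6 + 1 × 721.33 ≈ 727; y = 128 + 2 × 194.33 ≈ 517.

x = 727 px, y = 517 px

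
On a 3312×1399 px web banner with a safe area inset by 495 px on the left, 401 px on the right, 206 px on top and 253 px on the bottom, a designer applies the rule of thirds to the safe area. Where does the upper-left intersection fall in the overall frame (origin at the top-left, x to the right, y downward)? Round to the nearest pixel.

Content width = 3312 − 495 − 401 = 2416 px; content height = 1399 − 206 − 253 = 940 px.
Upper-left is one-third across and one-third down within the safe area.
x = 495 + 1 × 2416/3 = 495 + 805.33 ≈ 1300
y = 206 + 1 × 940/3 = 206 + 313.33 ≈ 519

(1300, 519)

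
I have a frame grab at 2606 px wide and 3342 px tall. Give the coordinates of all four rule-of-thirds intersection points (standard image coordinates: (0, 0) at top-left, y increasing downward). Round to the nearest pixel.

(869, 1114), (1737, 1114), (869, 2228), (1737, 2228)

One third of 2606 is 868.67; one third of 3342 is 1114.
Vertical third lines at x = 869 and x = 1737; horizontal third lines at y = 1114 and y = 2228.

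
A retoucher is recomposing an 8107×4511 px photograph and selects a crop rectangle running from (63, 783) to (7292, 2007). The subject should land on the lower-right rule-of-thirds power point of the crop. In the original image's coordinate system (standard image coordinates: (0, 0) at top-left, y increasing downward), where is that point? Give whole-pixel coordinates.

(4882, 1599)

Crop width = 7292 − 63 = 7229 px; one third is 2409.67 px.
Crop height = 2007 − 783 = 1224 px; one third is 408.00 px.
The lower-right point is two-thirds across and two-thirds down within the crop:
x = 63 + 2 × 2409.67 ≈ 4882; y = 783 + 2 × 408.00 ≈ 1599.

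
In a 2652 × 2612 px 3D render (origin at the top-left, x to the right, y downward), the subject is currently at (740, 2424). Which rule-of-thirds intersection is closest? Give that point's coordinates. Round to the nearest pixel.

x = 884 px, y = 1741 px

Third lines: x ∈ {884, 1768}, y ∈ {871, 1741}.
740 is closer to x = 884; 2424 is closer to y = 1741.
So the nearest intersection is the lower-left power point.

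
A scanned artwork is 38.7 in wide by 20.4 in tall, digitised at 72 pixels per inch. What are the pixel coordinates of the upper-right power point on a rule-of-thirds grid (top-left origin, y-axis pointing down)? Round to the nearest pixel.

x = 1858 px, y = 490 px

In pixels the canvas is 38.7 × 72 = 2786.4 wide and 20.4 × 72 = 1468.8 tall.
The upper-right point is two-thirds across and one-third down:
x = 2 × 2786.4/3 ≈ 1858; y = 1 × 1468.8/3 ≈ 490.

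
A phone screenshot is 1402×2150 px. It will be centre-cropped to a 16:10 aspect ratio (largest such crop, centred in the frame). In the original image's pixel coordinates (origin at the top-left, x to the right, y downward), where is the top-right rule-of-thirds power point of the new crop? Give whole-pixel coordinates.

(935, 929)

1402/2150 < 16/10, so the 16:10 crop keeps the full width 1402 and trims height to 1402 × 10/16 = 876.25 px.
Top offset = (2150 − 876.25)/2 = 636.88 px; left offset = 0.
Top-right is two-thirds across and one-third down within the crop:
x = 0.00 + 2 × 1402.00/3 ≈ 935; y = 636.88 + 1 × 876.25/3 ≈ 929.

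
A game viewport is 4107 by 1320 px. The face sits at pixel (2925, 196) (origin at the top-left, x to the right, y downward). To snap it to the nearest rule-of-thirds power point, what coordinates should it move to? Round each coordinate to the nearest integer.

x = 2738 px, y = 440 px

Third lines: x ∈ {1369, 2738}, y ∈ {440, 880}.
2925 is closer to x = 2738; 196 is closer to y = 440.
So the nearest intersection is the upper-right power point.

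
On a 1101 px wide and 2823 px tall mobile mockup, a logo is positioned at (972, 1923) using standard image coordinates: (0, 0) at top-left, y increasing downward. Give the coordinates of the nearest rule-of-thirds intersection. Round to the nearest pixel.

(734, 1882)

Third lines: x ∈ {367, 734}, y ∈ {941, 1882}.
972 is closer to x = 734; 1923 is closer to y = 1882.
So the nearest intersection is the lower-right power point.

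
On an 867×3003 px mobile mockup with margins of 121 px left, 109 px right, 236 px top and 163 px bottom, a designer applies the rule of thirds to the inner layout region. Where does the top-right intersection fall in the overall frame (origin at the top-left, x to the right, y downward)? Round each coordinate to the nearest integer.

Content width = 867 − 121 − 109 = 637 px; content height = 3003 − 236 − 163 = 2604 px.
Top-right is two-thirds across and one-third down within the inner layout region.
x = 121 + 2 × 637/3 = 121 + 424.67 ≈ 546
y = 236 + 1 × 2604/3 = 236 + 868.00 ≈ 1104

x = 546 px, y = 1104 px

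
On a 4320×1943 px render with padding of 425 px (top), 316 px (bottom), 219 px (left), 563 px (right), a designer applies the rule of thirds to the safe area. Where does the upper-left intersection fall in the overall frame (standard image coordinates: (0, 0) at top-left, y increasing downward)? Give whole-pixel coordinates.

Content width = 4320 − 219 − 563 = 3538 px; content height = 1943 − 425 − 316 = 1202 px.
Upper-left is one-third across and one-third down within the safe area.
x = 219 + 1 × 3538/3 = 219 + 1179.33 ≈ 1398
y = 425 + 1 × 1202/3 = 425 + 400.67 ≈ 826

(1398, 826)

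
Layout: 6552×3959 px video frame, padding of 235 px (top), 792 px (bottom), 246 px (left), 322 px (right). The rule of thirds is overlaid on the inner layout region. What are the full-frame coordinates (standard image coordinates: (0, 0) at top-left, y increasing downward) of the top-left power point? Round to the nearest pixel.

(2241, 1212)

Content width = 6552 − 246 − 322 = 5984 px; content height = 3959 − 235 − 792 = 2932 px.
Top-left is one-third across and one-third down within the inner layout region.
x = 246 + 1 × 5984/3 = 246 + 1994.67 ≈ 2241
y = 235 + 1 × 2932/3 = 235 + 977.33 ≈ 1212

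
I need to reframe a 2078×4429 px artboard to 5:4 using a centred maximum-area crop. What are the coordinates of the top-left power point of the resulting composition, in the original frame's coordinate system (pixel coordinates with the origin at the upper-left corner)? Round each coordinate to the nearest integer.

2078/4429 < 5/4, so the 5:4 crop keeps the full width 2078 and trims height to 2078 × 4/5 = 1662.40 px.
Top offset = (4429 − 1662.40)/2 = 1383.30 px; left offset = 0.
Top-left is one-third across and one-third down within the crop:
x = 0.00 + 1 × 2078.00/3 ≈ 693; y = 1383.30 + 1 × 1662.40/3 ≈ 1937.

(693, 1937)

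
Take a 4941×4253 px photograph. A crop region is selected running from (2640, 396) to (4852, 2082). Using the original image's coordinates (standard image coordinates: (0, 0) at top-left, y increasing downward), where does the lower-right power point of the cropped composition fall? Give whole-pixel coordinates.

x = 4115 px, y = 1520 px

Crop width = 4852 − 2640 = 2212 px; one third is 737.33 px.
Crop height = 2082 − 396 = 1686 px; one third is 562.00 px.
The lower-right point is two-thirds across and two-thirds down within the crop:
x = 2640 + 2 × 737.33 ≈ 4115; y = 396 + 2 × 562.00 ≈ 1520.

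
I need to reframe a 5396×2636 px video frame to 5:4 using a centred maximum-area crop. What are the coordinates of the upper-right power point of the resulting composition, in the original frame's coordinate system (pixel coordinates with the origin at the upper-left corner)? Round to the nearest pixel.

5396/2636 > 5/4, so the 5:4 crop keeps the full height 2636 and trims width to 2636 × 5/4 = 3295.00 px.
Left offset = (5396 − 3295.00)/2 = 1050.50 px; top offset = 0.
Upper-right is two-thirds across and one-third down within the crop:
x = 1050.50 + 2 × 3295.00/3 ≈ 3247; y = 0.00 + 1 × 2636.00/3 ≈ 879.

x = 3247 px, y = 879 px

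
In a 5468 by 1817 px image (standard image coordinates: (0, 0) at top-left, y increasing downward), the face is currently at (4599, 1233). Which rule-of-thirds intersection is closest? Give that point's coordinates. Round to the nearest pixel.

Third lines: x ∈ {1823, 3645}, y ∈ {606, 1211}.
4599 is closer to x = 3645; 1233 is closer to y = 1211.
So the nearest intersection is the lower-right power point.

(3645, 1211)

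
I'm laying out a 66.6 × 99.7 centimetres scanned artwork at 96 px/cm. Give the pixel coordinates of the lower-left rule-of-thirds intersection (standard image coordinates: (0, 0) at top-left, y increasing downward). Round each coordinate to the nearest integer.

In pixels the canvas is 66.6 × 96 = 6393.6 wide and 99.7 × 96 = 9571.2 tall.
The lower-left point is one-third across and two-thirds down:
x = 1 × 6393.6/3 ≈ 2131; y = 2 × 9571.2/3 ≈ 6381.

x = 2131 px, y = 6381 px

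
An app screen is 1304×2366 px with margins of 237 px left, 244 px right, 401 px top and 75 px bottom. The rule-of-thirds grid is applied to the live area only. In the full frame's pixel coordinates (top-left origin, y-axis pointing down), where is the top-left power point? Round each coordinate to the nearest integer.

x = 511 px, y = 1031 px

Content width = 1304 − 237 − 244 = 823 px; content height = 2366 − 401 − 75 = 1890 px.
Top-left is one-third across and one-third down within the live area.
x = 237 + 1 × 823/3 = 237 + 274.33 ≈ 511
y = 401 + 1 × 1890/3 = 401 + 630.00 ≈ 1031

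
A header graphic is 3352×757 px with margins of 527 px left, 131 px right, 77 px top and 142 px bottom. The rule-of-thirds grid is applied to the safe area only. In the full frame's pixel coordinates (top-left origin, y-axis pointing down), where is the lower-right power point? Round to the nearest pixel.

Content width = 3352 − 527 − 131 = 2694 px; content height = 757 − 77 − 142 = 538 px.
Lower-right is two-thirds across and two-thirds down within the safe area.
x = 527 + 2 × 2694/3 = 527 + 1796.00 ≈ 2323
y = 77 + 2 × 538/3 = 77 + 358.67 ≈ 436

x = 2323 px, y = 436 px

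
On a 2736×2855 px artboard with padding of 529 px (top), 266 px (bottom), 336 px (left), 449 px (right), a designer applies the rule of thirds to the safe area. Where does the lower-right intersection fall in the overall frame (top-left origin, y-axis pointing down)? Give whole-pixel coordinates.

(1637, 1902)

Content width = 2736 − 336 − 449 = 1951 px; content height = 2855 − 529 − 266 = 2060 px.
Lower-right is two-thirds across and two-thirds down within the safe area.
x = 336 + 2 × 1951/3 = 336 + 1300.67 ≈ 1637
y = 529 + 2 × 2060/3 = 529 + 1373.33 ≈ 1902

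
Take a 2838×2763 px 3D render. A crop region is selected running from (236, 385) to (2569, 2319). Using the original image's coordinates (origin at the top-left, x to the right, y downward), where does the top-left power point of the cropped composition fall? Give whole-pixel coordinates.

x = 1014 px, y = 1030 px

Crop width = 2569 − 236 = 2333 px; one third is 777.67 px.
Crop height = 2319 − 385 = 1934 px; one third is 644.67 px.
The top-left point is one-third across and one-third down within the crop:
x = 236 + 1 × 777.67 ≈ 1014; y = 385 + 1 × 644.67 ≈ 1030.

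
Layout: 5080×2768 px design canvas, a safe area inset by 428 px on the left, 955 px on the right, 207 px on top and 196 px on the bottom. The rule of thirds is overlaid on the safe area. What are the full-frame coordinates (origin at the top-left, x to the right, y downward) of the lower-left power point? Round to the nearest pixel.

(1660, 1784)

Content width = 5080 − 428 − 955 = 3697 px; content height = 2768 − 207 − 196 = 2365 px.
Lower-left is one-third across and two-thirds down within the safe area.
x = 428 + 1 × 3697/3 = 428 + 1232.33 ≈ 1660
y = 207 + 2 × 2365/3 = 207 + 1576.67 ≈ 1784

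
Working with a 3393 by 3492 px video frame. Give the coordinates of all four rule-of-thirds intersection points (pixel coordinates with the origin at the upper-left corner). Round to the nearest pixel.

One third of 3393 is 1131; one third of 3492 is 1164.
Vertical third lines at x = 1131 and x = 2262; horizontal third lines at y = 1164 and y = 2328.

(1131, 1164), (2262, 1164), (1131, 2328), (2262, 2328)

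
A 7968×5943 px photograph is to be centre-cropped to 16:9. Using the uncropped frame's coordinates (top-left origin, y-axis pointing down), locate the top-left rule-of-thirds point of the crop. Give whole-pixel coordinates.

x = 2656 px, y = 2225 px

7968/5943 < 16/9, so the 16:9 crop keeps the full width 7968 and trims height to 7968 × 9/16 = 4482.00 px.
Top offset = (5943 − 4482.00)/2 = 730.50 px; left offset = 0.
Top-left is one-third across and one-third down within the crop:
x = 0.00 + 1 × 7968.00/3 ≈ 2656; y = 730.50 + 1 × 4482.00/3 ≈ 2225.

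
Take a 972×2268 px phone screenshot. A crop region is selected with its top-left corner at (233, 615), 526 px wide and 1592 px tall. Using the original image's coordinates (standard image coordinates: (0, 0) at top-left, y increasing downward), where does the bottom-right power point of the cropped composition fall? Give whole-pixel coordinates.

(584, 1676)

One third of the crop width 526 is 175.33 px.
One third of the crop height 1592 is 530.67 px.
The bottom-right point is two-thirds across and two-thirds down within the crop:
x = 233 + 2 × 175.33 ≈ 584; y = 615 + 2 × 530.67 ≈ 1676.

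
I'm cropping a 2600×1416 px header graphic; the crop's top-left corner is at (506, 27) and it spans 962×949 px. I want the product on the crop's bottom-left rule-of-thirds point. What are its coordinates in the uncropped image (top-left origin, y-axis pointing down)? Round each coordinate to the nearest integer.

(827, 660)

One third of the crop width 962 is 320.67 px.
One third of the crop height 949 is 316.33 px.
The bottom-left point is one-third across and two-thirds down within the crop:
x = 506 + 1 × 320.67 ≈ 827; y = 27 + 2 × 316.33 ≈ 660.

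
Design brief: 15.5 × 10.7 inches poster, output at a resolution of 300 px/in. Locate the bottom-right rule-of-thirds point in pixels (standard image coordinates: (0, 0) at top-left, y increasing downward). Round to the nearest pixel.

In pixels the canvas is 15.5 × 300 = 4650 wide and 10.7 × 300 = 3210 tall.
The bottom-right point is two-thirds across and two-thirds down:
x = 2 × 4650/3 ≈ 3100; y = 2 × 3210/3 ≈ 2140.

(3100, 2140)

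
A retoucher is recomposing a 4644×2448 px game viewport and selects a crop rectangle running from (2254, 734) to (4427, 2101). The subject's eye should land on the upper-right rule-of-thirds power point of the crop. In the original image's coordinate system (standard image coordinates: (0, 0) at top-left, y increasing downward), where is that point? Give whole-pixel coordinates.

Crop width = 4427 − 2254 = 2173 px; one third is 724.33 px.
Crop height = 2101 − 734 = 1367 px; one third is 455.67 px.
The upper-right point is two-thirds across and one-third down within the crop:
x = 2254 + 2 × 724.33 ≈ 3703; y = 734 + 1 × 455.67 ≈ 1190.

(3703, 1190)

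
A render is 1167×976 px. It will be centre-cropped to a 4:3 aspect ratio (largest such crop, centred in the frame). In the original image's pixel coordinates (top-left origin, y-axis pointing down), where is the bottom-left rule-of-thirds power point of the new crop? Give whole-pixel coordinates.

x = 389 px, y = 634 px

1167/976 < 4/3, so the 4:3 crop keeps the full width 1167 and trims height to 1167 × 3/4 = 875.25 px.
Top offset = (976 − 875.25)/2 = 50.38 px; left offset = 0.
Bottom-left is one-third across and two-thirds down within the crop:
x = 0.00 + 1 × 1167.00/3 ≈ 389; y = 50.38 + 2 × 875.25/3 ≈ 634.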